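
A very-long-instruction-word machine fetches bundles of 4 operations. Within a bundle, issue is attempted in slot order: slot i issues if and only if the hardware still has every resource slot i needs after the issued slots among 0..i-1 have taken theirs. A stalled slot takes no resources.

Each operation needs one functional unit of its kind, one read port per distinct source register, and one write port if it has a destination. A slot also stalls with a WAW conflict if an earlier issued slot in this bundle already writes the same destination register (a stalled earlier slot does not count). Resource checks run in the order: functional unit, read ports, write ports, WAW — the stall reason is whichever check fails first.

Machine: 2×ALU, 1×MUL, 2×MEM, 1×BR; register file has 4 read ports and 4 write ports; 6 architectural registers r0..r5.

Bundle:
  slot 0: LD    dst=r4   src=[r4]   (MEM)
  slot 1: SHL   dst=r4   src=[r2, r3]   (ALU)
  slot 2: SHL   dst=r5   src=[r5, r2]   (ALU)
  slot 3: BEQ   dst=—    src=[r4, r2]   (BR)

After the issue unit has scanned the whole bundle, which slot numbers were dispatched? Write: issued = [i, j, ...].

[0] MEM needs rd=1 wr=1: ok; after: ALU=2 MUL=1 MEM=1 BR=1, R=3, W=3
[1] ALU needs rd=2 wr=1: WAW; after: ALU=2 MUL=1 MEM=1 BR=1, R=3, W=3
[2] ALU needs rd=2 wr=1: ok; after: ALU=1 MUL=1 MEM=1 BR=1, R=1, W=2
[3] BR needs rd=2 wr=0: RD_PORT; after: ALU=1 MUL=1 MEM=1 BR=1, R=1, W=2

issued = [0, 2]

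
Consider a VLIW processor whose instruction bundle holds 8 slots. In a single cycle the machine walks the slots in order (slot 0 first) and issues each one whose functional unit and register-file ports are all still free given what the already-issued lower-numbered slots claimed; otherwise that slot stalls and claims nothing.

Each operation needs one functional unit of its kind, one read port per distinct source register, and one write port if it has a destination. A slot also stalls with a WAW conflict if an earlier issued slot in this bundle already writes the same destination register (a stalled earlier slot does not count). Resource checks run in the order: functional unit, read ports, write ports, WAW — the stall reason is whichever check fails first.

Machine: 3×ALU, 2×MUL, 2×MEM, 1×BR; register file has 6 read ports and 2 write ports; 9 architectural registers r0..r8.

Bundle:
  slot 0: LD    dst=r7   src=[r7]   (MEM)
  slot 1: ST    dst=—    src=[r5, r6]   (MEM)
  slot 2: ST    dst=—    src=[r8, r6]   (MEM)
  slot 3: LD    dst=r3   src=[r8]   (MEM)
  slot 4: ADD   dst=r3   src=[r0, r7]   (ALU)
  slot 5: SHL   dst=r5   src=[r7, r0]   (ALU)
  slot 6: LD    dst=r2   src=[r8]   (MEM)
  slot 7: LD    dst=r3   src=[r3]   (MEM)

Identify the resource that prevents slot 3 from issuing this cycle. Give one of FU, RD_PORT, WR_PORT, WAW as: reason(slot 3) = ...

  0. MEM→r7 ⇒ go  {3A/2Mu/1Ld/1B | 5r 1w}
  1. MEM ⇒ go  {3A/2Mu/0Ld/1B | 3r 1w}
  2. MEM ⇒ no(FU)  {3A/2Mu/0Ld/1B | 3r 1w}
  3. MEM→r3 ⇒ no(FU)  {3A/2Mu/0Ld/1B | 3r 1w}
  4. ALU→r3 ⇒ go  {2A/2Mu/0Ld/1B | 1r 0w}
  5. ALU→r5 ⇒ no(RD_PORT)  {2A/2Mu/0Ld/1B | 1r 0w}
  6. MEM→r2 ⇒ no(FU)  {2A/2Mu/0Ld/1B | 1r 0w}
  7. MEM→r3 ⇒ no(FU)  {2A/2Mu/0Ld/1B | 1r 0w}

reason(slot 3) = FU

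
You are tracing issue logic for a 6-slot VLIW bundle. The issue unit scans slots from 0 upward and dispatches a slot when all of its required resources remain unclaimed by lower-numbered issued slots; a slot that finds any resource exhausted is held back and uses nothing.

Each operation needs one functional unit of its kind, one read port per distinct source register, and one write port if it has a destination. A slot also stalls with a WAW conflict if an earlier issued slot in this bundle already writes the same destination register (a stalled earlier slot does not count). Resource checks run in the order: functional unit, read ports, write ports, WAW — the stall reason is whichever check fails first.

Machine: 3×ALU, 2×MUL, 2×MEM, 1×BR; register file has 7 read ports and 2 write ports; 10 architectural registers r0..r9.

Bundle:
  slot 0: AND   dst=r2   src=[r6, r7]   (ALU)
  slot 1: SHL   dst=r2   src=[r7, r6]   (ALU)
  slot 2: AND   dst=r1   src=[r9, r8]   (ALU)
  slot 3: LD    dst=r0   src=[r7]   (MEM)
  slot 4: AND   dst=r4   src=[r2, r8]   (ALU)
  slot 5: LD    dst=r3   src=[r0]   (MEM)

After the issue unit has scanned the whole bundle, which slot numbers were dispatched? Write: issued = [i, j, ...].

  0. ALU→r2 ⇒ go  {2A/2Mu/2Ld/1B | 5r 1w}
  1. ALU→r2 ⇒ no(WAW)  {2A/2Mu/2Ld/1B | 5r 1w}
  2. ALU→r1 ⇒ go  {1A/2Mu/2Ld/1B | 3r 0w}
  3. MEM→r0 ⇒ no(WR_PORT)  {1A/2Mu/2Ld/1B | 3r 0w}
  4. ALU→r4 ⇒ no(WR_PORT)  {1A/2Mu/2Ld/1B | 3r 0w}
  5. MEM→r3 ⇒ no(WR_PORT)  {1A/2Mu/2Ld/1B | 3r 0w}

issued = [0, 2]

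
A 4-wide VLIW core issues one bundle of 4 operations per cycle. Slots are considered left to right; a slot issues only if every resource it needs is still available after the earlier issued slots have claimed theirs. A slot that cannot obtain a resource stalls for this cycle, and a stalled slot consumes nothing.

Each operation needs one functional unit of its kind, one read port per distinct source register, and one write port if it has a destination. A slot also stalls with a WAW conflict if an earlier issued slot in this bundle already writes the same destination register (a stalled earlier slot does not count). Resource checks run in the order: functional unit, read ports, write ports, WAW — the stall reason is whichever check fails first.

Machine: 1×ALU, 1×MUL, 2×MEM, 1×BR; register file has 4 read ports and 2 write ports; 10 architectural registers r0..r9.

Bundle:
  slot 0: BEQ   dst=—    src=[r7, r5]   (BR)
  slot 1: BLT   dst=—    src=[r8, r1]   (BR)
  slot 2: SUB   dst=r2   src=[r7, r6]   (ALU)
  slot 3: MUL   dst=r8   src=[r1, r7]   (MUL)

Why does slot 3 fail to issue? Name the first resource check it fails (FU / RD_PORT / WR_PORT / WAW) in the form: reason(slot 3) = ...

[0] BR needs rd=2 wr=0: ok; after: ALU=1 MUL=1 MEM=2 BR=0, R=2, W=2
[1] BR needs rd=2 wr=0: FU; after: ALU=1 MUL=1 MEM=2 BR=0, R=2, W=2
[2] ALU needs rd=2 wr=1: ok; after: ALU=0 MUL=1 MEM=2 BR=0, R=0, W=1
[3] MUL needs rd=2 wr=1: RD_PORT; after: ALU=0 MUL=1 MEM=2 BR=0, R=0, W=1

reason(slot 3) = RD_PORT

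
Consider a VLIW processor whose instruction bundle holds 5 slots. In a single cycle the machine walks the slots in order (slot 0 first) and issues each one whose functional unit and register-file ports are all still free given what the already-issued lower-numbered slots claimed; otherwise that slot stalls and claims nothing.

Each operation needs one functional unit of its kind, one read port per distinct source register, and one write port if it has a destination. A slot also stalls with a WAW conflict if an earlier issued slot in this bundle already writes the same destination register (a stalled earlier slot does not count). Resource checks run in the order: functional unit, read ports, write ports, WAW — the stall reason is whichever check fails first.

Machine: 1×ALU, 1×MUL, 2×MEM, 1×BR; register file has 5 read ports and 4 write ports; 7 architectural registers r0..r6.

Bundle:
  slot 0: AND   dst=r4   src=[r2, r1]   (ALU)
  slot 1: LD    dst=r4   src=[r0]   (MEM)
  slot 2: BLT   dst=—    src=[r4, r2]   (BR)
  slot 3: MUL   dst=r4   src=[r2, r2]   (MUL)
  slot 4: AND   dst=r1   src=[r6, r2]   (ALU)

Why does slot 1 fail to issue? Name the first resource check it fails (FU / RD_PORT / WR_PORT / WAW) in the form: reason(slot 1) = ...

reason(slot 1) = WAW

#0 ALU src=r2,r1 dispatched  <A:0 Mu:1 Ld:2 B:1 rd:3 wr:3>
#1 MEM src=r0 held:WAW  <A:0 Mu:1 Ld:2 B:1 rd:3 wr:3>
#2 BR src=r4,r2 dispatched  <A:0 Mu:1 Ld:2 B:0 rd:1 wr:3>
#3 MUL src=r2,r2 held:WAW  <A:0 Mu:1 Ld:2 B:0 rd:1 wr:3>
#4 ALU src=r6,r2 held:FU  <A:0 Mu:1 Ld:2 B:0 rd:1 wr:3>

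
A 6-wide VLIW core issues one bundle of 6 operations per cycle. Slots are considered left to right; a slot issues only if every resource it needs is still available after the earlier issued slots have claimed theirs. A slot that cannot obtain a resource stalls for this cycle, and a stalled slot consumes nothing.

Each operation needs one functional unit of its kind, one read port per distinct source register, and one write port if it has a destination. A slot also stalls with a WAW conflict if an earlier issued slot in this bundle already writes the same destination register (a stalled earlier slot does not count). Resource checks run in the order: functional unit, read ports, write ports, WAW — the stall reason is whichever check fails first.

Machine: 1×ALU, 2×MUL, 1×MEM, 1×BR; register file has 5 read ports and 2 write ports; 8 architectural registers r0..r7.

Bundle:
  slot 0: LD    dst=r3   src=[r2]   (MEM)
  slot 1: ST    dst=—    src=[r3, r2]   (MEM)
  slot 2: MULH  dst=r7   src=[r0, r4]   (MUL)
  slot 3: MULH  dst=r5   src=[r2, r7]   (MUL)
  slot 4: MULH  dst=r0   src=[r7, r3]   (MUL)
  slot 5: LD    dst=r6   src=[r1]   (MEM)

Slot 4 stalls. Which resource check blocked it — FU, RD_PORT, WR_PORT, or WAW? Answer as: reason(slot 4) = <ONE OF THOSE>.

reason(slot 4) = WR_PORT

slot 0 (MEM): ISSUE — free A1,Mu2,Ld0,B1 rp4 wp1
slot 1 (MEM): stall FU — free A1,Mu2,Ld0,B1 rp4 wp1
slot 2 (MUL): ISSUE — free A1,Mu1,Ld0,B1 rp2 wp0
slot 3 (MUL): stall WR_PORT — free A1,Mu1,Ld0,B1 rp2 wp0
slot 4 (MUL): stall WR_PORT — free A1,Mu1,Ld0,B1 rp2 wp0
slot 5 (MEM): stall FU — free A1,Mu1,Ld0,B1 rp2 wp0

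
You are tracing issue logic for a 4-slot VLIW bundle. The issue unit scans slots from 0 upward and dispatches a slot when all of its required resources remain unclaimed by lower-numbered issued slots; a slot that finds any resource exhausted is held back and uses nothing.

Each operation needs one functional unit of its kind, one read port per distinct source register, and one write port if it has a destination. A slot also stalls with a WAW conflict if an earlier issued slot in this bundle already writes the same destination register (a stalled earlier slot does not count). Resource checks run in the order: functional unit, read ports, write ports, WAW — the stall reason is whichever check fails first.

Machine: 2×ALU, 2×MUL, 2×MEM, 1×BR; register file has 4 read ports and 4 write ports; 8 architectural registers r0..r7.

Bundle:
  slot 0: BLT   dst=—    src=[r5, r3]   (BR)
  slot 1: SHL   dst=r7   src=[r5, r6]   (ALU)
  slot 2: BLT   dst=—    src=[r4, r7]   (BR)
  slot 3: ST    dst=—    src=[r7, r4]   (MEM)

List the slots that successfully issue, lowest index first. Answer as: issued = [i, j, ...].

[0] BR needs rd=2 wr=0: ok; after: ALU=2 MUL=2 MEM=2 BR=0, R=2, W=4
[1] ALU needs rd=2 wr=1: ok; after: ALU=1 MUL=2 MEM=2 BR=0, R=0, W=3
[2] BR needs rd=2 wr=0: FU; after: ALU=1 MUL=2 MEM=2 BR=0, R=0, W=3
[3] MEM needs rd=2 wr=0: RD_PORT; after: ALU=1 MUL=2 MEM=2 BR=0, R=0, W=3

issued = [0, 1]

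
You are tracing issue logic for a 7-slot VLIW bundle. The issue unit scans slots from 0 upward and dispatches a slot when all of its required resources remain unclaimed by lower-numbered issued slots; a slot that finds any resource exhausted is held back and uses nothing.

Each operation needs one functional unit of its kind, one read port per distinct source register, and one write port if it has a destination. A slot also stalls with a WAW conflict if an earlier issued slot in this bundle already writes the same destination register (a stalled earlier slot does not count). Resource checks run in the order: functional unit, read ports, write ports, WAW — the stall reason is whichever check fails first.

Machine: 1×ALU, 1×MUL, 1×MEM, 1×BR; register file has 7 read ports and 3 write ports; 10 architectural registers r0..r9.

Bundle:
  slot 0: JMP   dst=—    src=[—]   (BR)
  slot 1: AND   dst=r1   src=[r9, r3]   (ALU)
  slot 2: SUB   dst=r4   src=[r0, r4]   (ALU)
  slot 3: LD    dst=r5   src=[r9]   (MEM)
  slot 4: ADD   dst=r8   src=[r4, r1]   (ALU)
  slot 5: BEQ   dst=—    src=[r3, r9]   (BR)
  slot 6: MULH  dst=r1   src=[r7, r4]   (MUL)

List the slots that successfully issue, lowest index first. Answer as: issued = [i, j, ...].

issued = [0, 1, 3]

  0. BR ⇒ go  {1A/1Mu/1Ld/0B | 7r 3w}
  1. ALU→r1 ⇒ go  {0A/1Mu/1Ld/0B | 5r 2w}
  2. ALU→r4 ⇒ no(FU)  {0A/1Mu/1Ld/0B | 5r 2w}
  3. MEM→r5 ⇒ go  {0A/1Mu/0Ld/0B | 4r 1w}
  4. ALU→r8 ⇒ no(FU)  {0A/1Mu/0Ld/0B | 4r 1w}
  5. BR ⇒ no(FU)  {0A/1Mu/0Ld/0B | 4r 1w}
  6. MUL→r1 ⇒ no(WAW)  {0A/1Mu/0Ld/0B | 4r 1w}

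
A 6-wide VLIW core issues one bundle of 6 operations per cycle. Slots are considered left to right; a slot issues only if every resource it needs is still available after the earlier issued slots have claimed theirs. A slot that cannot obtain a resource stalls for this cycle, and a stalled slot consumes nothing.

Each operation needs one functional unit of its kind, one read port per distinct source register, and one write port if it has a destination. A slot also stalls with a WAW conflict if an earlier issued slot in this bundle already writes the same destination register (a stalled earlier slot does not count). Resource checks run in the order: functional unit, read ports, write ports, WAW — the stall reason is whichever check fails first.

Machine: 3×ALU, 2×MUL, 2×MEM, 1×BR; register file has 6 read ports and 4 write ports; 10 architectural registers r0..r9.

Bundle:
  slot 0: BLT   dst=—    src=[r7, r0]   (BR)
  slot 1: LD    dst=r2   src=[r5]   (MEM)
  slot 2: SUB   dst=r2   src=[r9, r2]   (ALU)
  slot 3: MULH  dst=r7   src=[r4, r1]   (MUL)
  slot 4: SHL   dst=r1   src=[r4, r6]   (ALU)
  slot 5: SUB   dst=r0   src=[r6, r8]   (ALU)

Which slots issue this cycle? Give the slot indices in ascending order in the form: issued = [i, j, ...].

(0) want 1×BR +2rd +0wr — yes → AL3|MU2|ME2|BR0|rd4|wr4
(1) want 1×MEM +1rd +1wr — yes → AL3|MU2|ME1|BR0|rd3|wr3
(2) want 1×ALU +2rd +1wr — WAW → AL3|MU2|ME1|BR0|rd3|wr3
(3) want 1×MUL +2rd +1wr — yes → AL3|MU1|ME1|BR0|rd1|wr2
(4) want 1×ALU +2rd +1wr — RD_PORT → AL3|MU1|ME1|BR0|rd1|wr2
(5) want 1×ALU +2rd +1wr — RD_PORT → AL3|MU1|ME1|BR0|rd1|wr2

issued = [0, 1, 3]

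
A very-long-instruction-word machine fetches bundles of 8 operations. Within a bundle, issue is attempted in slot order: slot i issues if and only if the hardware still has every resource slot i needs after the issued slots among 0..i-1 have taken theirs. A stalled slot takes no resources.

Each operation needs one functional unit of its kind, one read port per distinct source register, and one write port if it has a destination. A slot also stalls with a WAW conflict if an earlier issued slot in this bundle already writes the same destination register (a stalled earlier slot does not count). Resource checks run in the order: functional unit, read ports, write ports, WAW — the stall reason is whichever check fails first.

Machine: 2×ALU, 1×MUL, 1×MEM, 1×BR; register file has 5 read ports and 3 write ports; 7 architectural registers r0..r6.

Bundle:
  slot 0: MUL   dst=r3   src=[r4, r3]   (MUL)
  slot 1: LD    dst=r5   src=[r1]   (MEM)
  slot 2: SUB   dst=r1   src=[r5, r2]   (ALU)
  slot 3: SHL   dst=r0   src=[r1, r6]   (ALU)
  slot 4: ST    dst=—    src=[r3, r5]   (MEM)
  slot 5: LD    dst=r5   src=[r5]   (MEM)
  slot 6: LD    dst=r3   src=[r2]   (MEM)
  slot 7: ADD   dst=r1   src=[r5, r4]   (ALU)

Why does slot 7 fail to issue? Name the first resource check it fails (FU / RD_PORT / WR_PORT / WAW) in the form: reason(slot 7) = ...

reason(slot 7) = RD_PORT

#0 MUL src=r4,r3 dispatched  <A:2 Mu:0 Ld:1 B:1 rd:3 wr:2>
#1 MEM src=r1 dispatched  <A:2 Mu:0 Ld:0 B:1 rd:2 wr:1>
#2 ALU src=r5,r2 dispatched  <A:1 Mu:0 Ld:0 B:1 rd:0 wr:0>
#3 ALU src=r1,r6 held:RD_PORT  <A:1 Mu:0 Ld:0 B:1 rd:0 wr:0>
#4 MEM src=r3,r5 held:FU  <A:1 Mu:0 Ld:0 B:1 rd:0 wr:0>
#5 MEM src=r5 held:FU  <A:1 Mu:0 Ld:0 B:1 rd:0 wr:0>
#6 MEM src=r2 held:FU  <A:1 Mu:0 Ld:0 B:1 rd:0 wr:0>
#7 ALU src=r5,r4 held:RD_PORT  <A:1 Mu:0 Ld:0 B:1 rd:0 wr:0>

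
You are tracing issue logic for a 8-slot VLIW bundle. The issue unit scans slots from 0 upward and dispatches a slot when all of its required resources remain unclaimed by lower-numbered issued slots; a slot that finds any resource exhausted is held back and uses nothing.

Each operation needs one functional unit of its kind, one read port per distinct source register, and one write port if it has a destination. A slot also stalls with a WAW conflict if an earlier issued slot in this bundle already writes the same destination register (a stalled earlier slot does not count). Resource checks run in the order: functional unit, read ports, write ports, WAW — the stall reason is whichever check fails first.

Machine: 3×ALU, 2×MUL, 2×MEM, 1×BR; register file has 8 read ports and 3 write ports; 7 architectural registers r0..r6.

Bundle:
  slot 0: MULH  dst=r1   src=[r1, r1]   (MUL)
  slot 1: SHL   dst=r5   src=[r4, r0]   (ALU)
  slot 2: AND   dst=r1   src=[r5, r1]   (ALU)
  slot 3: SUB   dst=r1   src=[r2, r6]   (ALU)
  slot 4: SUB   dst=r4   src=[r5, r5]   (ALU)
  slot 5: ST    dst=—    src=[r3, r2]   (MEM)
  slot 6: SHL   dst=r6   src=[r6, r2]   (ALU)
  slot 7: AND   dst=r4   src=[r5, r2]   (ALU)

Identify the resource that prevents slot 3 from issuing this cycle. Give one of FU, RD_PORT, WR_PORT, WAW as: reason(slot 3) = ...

reason(slot 3) = WAW

  0. MUL→r1 ⇒ go  {3A/1Mu/2Ld/1B | 7r 2w}
  1. ALU→r5 ⇒ go  {2A/1Mu/2Ld/1B | 5r 1w}
  2. ALU→r1 ⇒ no(WAW)  {2A/1Mu/2Ld/1B | 5r 1w}
  3. ALU→r1 ⇒ no(WAW)  {2A/1Mu/2Ld/1B | 5r 1w}
  4. ALU→r4 ⇒ go  {1A/1Mu/2Ld/1B | 4r 0w}
  5. MEM ⇒ go  {1A/1Mu/1Ld/1B | 2r 0w}
  6. ALU→r6 ⇒ no(WR_PORT)  {1A/1Mu/1Ld/1B | 2r 0w}
  7. ALU→r4 ⇒ no(WR_PORT)  {1A/1Mu/1Ld/1B | 2r 0w}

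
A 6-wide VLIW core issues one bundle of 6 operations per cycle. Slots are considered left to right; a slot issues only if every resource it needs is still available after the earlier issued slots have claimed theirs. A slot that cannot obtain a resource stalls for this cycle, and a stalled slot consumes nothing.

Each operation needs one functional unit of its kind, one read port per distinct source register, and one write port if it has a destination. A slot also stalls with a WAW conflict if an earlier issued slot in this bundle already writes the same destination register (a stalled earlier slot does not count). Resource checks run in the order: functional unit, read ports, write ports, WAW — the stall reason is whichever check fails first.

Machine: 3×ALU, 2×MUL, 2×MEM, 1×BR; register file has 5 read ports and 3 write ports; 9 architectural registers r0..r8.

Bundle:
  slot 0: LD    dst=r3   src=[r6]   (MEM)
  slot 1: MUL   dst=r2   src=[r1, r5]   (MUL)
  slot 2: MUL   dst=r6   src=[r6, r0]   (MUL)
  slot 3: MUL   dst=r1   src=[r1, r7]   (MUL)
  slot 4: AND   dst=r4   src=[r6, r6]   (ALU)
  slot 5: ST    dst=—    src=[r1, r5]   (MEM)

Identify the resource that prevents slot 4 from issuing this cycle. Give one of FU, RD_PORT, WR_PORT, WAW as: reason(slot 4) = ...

(0) want 1×MEM +1rd +1wr — yes → AL3|MU2|ME1|BR1|rd4|wr2
(1) want 1×MUL +2rd +1wr — yes → AL3|MU1|ME1|BR1|rd2|wr1
(2) want 1×MUL +2rd +1wr — yes → AL3|MU0|ME1|BR1|rd0|wr0
(3) want 1×MUL +2rd +1wr — FU → AL3|MU0|ME1|BR1|rd0|wr0
(4) want 1×ALU +1rd +1wr — RD_PORT → AL3|MU0|ME1|BR1|rd0|wr0
(5) want 1×MEM +2rd +0wr — RD_PORT → AL3|MU0|ME1|BR1|rd0|wr0

reason(slot 4) = RD_PORT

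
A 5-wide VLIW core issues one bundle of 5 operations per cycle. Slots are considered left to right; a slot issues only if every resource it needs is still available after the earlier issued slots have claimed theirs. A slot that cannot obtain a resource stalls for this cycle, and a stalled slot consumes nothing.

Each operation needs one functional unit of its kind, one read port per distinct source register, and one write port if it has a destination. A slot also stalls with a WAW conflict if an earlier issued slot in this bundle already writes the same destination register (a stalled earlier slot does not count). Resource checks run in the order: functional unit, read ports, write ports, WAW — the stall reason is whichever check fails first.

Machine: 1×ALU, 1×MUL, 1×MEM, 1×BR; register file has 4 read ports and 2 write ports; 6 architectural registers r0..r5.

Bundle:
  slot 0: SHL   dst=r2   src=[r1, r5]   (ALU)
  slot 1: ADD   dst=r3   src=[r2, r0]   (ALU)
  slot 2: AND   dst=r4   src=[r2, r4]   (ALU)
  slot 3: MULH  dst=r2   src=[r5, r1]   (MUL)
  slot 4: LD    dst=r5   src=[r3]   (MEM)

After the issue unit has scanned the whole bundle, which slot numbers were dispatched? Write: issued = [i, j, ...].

issued = [0, 4]

(0) want 1×ALU +2rd +1wr — yes → AL0|MU1|ME1|BR1|rd2|wr1
(1) want 1×ALU +2rd +1wr — FU → AL0|MU1|ME1|BR1|rd2|wr1
(2) want 1×ALU +2rd +1wr — FU → AL0|MU1|ME1|BR1|rd2|wr1
(3) want 1×MUL +2rd +1wr — WAW → AL0|MU1|ME1|BR1|rd2|wr1
(4) want 1×MEM +1rd +1wr — yes → AL0|MU1|ME0|BR1|rd1|wr0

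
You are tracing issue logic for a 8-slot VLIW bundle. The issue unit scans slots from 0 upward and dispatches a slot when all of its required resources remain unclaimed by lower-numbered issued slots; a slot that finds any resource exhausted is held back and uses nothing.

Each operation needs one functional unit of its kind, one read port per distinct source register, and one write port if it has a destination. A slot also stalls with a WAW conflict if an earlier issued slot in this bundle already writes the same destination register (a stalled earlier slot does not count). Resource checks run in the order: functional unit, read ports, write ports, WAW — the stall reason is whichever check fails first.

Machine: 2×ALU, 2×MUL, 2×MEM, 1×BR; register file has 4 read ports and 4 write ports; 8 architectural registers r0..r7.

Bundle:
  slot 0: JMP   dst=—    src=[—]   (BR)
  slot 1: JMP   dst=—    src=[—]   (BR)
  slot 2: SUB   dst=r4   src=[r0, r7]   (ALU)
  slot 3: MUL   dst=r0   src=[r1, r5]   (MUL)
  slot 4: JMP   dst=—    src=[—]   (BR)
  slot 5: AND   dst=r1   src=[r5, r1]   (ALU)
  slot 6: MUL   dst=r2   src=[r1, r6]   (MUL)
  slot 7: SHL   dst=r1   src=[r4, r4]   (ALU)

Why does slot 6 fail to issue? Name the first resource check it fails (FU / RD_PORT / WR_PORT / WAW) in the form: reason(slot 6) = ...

reason(slot 6) = RD_PORT

[0] BR needs rd=0 wr=0: ok; after: ALU=2 MUL=2 MEM=2 BR=0, R=4, W=4
[1] BR needs rd=0 wr=0: FU; after: ALU=2 MUL=2 MEM=2 BR=0, R=4, W=4
[2] ALU needs rd=2 wr=1: ok; after: ALU=1 MUL=2 MEM=2 BR=0, R=2, W=3
[3] MUL needs rd=2 wr=1: ok; after: ALU=1 MUL=1 MEM=2 BR=0, R=0, W=2
[4] BR needs rd=0 wr=0: FU; after: ALU=1 MUL=1 MEM=2 BR=0, R=0, W=2
[5] ALU needs rd=2 wr=1: RD_PORT; after: ALU=1 MUL=1 MEM=2 BR=0, R=0, W=2
[6] MUL needs rd=2 wr=1: RD_PORT; after: ALU=1 MUL=1 MEM=2 BR=0, R=0, W=2
[7] ALU needs rd=1 wr=1: RD_PORT; after: ALU=1 MUL=1 MEM=2 BR=0, R=0, W=2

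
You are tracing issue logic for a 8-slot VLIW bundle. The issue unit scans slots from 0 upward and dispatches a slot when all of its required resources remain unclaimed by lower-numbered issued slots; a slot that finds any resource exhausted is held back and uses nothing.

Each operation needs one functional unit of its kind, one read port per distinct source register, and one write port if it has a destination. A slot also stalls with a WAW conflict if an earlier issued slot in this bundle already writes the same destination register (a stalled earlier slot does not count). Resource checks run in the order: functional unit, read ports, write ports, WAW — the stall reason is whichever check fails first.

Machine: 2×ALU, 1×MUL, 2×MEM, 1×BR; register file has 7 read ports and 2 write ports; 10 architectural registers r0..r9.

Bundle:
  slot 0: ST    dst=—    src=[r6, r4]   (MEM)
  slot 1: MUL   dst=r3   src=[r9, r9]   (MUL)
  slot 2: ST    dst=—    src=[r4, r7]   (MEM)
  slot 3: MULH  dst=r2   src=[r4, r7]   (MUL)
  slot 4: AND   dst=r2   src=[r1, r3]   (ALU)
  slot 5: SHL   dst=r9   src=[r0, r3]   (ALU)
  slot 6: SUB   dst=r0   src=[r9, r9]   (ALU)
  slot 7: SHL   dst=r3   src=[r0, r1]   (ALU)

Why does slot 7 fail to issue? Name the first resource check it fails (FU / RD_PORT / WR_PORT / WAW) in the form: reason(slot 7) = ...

  0. MEM ⇒ go  {2A/1Mu/1Ld/1B | 5r 2w}
  1. MUL→r3 ⇒ go  {2A/0Mu/1Ld/1B | 4r 1w}
  2. MEM ⇒ go  {2A/0Mu/0Ld/1B | 2r 1w}
  3. MUL→r2 ⇒ no(FU)  {2A/0Mu/0Ld/1B | 2r 1w}
  4. ALU→r2 ⇒ go  {1A/0Mu/0Ld/1B | 0r 0w}
  5. ALU→r9 ⇒ no(RD_PORT)  {1A/0Mu/0Ld/1B | 0r 0w}
  6. ALU→r0 ⇒ no(RD_PORT)  {1A/0Mu/0Ld/1B | 0r 0w}
  7. ALU→r3 ⇒ no(RD_PORT)  {1A/0Mu/0Ld/1B | 0r 0w}

reason(slot 7) = RD_PORT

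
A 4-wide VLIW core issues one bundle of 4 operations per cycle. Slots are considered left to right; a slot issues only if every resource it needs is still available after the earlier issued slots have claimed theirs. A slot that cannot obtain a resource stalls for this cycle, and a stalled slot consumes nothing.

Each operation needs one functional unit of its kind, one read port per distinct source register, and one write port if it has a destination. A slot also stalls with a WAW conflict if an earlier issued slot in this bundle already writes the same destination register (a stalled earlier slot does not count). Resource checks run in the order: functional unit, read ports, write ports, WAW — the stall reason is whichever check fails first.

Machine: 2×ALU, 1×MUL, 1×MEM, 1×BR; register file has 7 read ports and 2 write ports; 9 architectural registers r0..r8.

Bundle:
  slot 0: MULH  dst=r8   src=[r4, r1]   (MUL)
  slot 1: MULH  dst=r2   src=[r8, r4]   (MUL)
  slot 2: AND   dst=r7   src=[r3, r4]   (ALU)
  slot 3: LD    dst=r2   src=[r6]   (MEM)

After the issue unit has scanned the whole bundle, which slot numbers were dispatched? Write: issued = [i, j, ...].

issued = [0, 2]

slot 0 (MUL): ISSUE — free A2,Mu0,Ld1,B1 rp5 wp1
slot 1 (MUL): stall FU — free A2,Mu0,Ld1,B1 rp5 wp1
slot 2 (ALU): ISSUE — free A1,Mu0,Ld1,B1 rp3 wp0
slot 3 (MEM): stall WR_PORT — free A1,Mu0,Ld1,B1 rp3 wp0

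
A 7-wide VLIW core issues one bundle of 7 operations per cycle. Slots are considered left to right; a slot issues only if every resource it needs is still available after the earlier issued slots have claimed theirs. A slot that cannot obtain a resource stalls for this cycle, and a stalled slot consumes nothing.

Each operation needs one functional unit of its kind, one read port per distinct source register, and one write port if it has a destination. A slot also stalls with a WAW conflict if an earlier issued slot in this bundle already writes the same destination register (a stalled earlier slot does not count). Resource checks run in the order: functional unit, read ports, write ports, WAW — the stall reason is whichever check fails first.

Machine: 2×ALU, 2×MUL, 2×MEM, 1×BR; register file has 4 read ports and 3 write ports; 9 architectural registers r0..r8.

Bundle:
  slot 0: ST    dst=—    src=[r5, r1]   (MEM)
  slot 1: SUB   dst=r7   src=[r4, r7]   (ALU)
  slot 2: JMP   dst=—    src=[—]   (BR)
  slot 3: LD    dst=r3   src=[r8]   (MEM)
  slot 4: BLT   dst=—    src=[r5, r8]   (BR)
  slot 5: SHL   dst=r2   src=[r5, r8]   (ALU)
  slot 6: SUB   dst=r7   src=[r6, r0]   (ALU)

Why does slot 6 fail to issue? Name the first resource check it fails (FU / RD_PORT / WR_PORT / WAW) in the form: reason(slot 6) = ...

[0] MEM needs rd=2 wr=0: ok; after: ALU=2 MUL=2 MEM=1 BR=1, R=2, W=3
[1] ALU needs rd=2 wr=1: ok; after: ALU=1 MUL=2 MEM=1 BR=1, R=0, W=2
[2] BR needs rd=0 wr=0: ok; after: ALU=1 MUL=2 MEM=1 BR=0, R=0, W=2
[3] MEM needs rd=1 wr=1: RD_PORT; after: ALU=1 MUL=2 MEM=1 BR=0, R=0, W=2
[4] BR needs rd=2 wr=0: FU; after: ALU=1 MUL=2 MEM=1 BR=0, R=0, W=2
[5] ALU needs rd=2 wr=1: RD_PORT; after: ALU=1 MUL=2 MEM=1 BR=0, R=0, W=2
[6] ALU needs rd=2 wr=1: RD_PORT; after: ALU=1 MUL=2 MEM=1 BR=0, R=0, W=2

reason(slot 6) = RD_PORT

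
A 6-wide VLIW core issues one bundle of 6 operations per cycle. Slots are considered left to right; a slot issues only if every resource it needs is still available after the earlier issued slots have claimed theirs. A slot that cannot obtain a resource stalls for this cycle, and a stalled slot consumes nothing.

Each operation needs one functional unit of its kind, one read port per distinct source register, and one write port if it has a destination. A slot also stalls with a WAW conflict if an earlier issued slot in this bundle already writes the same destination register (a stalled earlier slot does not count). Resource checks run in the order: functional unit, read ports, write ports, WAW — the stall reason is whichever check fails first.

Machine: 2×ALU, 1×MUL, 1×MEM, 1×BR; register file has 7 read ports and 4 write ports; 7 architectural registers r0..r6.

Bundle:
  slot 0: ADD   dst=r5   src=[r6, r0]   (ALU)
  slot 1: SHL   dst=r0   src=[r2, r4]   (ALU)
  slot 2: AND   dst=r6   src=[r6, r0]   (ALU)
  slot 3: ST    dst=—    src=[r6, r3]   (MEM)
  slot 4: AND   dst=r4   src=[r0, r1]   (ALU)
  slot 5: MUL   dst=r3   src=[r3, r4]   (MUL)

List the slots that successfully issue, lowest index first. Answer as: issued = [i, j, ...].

issued = [0, 1, 3]

(0) want 1×ALU +2rd +1wr — yes → AL1|MU1|ME1|BR1|rd5|wr3
(1) want 1×ALU +2rd +1wr — yes → AL0|MU1|ME1|BR1|rd3|wr2
(2) want 1×ALU +2rd +1wr — FU → AL0|MU1|ME1|BR1|rd3|wr2
(3) want 1×MEM +2rd +0wr — yes → AL0|MU1|ME0|BR1|rd1|wr2
(4) want 1×ALU +2rd +1wr — FU → AL0|MU1|ME0|BR1|rd1|wr2
(5) want 1×MUL +2rd +1wr — RD_PORT → AL0|MU1|ME0|BR1|rd1|wr2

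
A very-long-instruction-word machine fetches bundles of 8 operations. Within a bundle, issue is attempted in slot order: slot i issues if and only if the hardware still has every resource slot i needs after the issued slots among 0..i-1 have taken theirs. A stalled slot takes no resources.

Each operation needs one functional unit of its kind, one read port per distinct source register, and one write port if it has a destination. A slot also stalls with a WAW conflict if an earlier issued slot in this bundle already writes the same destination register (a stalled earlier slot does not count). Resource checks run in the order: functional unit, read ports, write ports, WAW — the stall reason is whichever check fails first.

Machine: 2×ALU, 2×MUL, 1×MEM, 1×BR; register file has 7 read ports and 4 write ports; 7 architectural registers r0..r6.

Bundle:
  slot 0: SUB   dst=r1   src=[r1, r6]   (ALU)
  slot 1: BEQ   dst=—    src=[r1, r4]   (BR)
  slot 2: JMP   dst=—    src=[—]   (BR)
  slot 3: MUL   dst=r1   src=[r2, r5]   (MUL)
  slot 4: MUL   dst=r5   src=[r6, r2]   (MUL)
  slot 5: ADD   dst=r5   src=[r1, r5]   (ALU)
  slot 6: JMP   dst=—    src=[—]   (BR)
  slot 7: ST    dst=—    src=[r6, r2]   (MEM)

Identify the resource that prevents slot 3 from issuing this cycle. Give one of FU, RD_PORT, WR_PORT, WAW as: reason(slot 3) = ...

slot 0 (ALU): ISSUE — free A1,Mu2,Ld1,B1 rp5 wp3
slot 1 (BR): ISSUE — free A1,Mu2,Ld1,B0 rp3 wp3
slot 2 (BR): stall FU — free A1,Mu2,Ld1,B0 rp3 wp3
slot 3 (MUL): stall WAW — free A1,Mu2,Ld1,B0 rp3 wp3
slot 4 (MUL): ISSUE — free A1,Mu1,Ld1,B0 rp1 wp2
slot 5 (ALU): stall RD_PORT — free A1,Mu1,Ld1,B0 rp1 wp2
slot 6 (BR): stall FU — free A1,Mu1,Ld1,B0 rp1 wp2
slot 7 (MEM): stall RD_PORT — free A1,Mu1,Ld1,B0 rp1 wp2

reason(slot 3) = WAW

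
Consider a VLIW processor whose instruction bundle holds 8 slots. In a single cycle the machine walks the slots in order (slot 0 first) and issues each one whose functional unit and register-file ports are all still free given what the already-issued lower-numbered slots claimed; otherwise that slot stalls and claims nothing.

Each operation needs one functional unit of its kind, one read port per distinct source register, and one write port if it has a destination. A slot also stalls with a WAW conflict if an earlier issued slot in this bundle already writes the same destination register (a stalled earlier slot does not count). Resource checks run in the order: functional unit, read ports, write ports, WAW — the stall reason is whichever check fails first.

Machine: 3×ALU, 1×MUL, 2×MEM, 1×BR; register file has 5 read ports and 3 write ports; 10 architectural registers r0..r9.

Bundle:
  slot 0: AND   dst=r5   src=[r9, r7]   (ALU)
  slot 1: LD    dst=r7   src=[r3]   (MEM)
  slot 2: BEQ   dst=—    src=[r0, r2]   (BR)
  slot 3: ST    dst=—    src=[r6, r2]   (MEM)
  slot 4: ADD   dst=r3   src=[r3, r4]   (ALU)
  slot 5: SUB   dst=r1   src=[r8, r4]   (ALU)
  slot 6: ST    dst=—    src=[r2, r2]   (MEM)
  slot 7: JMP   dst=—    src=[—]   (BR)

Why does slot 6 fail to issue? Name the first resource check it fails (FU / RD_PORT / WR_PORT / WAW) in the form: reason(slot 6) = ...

[0] ALU needs rd=2 wr=1: ok; after: ALU=2 MUL=1 MEM=2 BR=1, R=3, W=2
[1] MEM needs rd=1 wr=1: ok; after: ALU=2 MUL=1 MEM=1 BR=1, R=2, W=1
[2] BR needs rd=2 wr=0: ok; after: ALU=2 MUL=1 MEM=1 BR=0, R=0, W=1
[3] MEM needs rd=2 wr=0: RD_PORT; after: ALU=2 MUL=1 MEM=1 BR=0, R=0, W=1
[4] ALU needs rd=2 wr=1: RD_PORT; after: ALU=2 MUL=1 MEM=1 BR=0, R=0, W=1
[5] ALU needs rd=2 wr=1: RD_PORT; after: ALU=2 MUL=1 MEM=1 BR=0, R=0, W=1
[6] MEM needs rd=1 wr=0: RD_PORT; after: ALU=2 MUL=1 MEM=1 BR=0, R=0, W=1
[7] BR needs rd=0 wr=0: FU; after: ALU=2 MUL=1 MEM=1 BR=0, R=0, W=1

reason(slot 6) = RD_PORT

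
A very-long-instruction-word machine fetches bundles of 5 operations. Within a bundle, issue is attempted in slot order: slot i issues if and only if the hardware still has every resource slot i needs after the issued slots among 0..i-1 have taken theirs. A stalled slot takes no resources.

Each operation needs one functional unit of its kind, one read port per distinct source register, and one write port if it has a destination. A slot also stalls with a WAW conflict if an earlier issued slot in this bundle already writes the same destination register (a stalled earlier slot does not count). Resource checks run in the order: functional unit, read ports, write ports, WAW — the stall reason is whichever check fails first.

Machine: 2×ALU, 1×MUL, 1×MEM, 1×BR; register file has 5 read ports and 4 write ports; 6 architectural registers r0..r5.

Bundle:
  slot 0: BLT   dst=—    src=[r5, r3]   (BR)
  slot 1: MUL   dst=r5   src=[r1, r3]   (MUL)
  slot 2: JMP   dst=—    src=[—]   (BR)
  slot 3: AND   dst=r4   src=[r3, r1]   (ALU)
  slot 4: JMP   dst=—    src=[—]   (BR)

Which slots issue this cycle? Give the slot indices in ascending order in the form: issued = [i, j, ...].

issued = [0, 1]

slot 0 (BR): ISSUE — free A2,Mu1,Ld1,B0 rp3 wp4
slot 1 (MUL): ISSUE — free A2,Mu0,Ld1,B0 rp1 wp3
slot 2 (BR): stall FU — free A2,Mu0,Ld1,B0 rp1 wp3
slot 3 (ALU): stall RD_PORT — free A2,Mu0,Ld1,B0 rp1 wp3
slot 4 (BR): stall FU — free A2,Mu0,Ld1,B0 rp1 wp3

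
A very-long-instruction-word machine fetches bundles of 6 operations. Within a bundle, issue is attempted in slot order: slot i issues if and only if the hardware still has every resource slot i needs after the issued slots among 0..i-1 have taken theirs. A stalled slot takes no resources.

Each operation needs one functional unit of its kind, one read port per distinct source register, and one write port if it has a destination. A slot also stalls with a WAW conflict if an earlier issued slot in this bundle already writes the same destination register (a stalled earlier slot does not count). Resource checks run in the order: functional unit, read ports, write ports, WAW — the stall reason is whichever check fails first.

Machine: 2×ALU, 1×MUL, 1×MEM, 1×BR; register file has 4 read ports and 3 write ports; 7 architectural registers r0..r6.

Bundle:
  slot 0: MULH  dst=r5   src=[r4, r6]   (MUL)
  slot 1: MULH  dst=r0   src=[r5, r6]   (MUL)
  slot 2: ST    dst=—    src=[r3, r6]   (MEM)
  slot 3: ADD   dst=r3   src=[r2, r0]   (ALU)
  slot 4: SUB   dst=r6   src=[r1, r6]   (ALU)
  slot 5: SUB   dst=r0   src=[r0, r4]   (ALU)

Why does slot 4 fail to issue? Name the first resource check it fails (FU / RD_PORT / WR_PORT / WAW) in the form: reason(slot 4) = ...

reason(slot 4) = RD_PORT

slot 0 (MUL): ISSUE — free A2,Mu0,Ld1,B1 rp2 wp2
slot 1 (MUL): stall FU — free A2,Mu0,Ld1,B1 rp2 wp2
slot 2 (MEM): ISSUE — free A2,Mu0,Ld0,B1 rp0 wp2
slot 3 (ALU): stall RD_PORT — free A2,Mu0,Ld0,B1 rp0 wp2
slot 4 (ALU): stall RD_PORT — free A2,Mu0,Ld0,B1 rp0 wp2
slot 5 (ALU): stall RD_PORT — free A2,Mu0,Ld0,B1 rp0 wp2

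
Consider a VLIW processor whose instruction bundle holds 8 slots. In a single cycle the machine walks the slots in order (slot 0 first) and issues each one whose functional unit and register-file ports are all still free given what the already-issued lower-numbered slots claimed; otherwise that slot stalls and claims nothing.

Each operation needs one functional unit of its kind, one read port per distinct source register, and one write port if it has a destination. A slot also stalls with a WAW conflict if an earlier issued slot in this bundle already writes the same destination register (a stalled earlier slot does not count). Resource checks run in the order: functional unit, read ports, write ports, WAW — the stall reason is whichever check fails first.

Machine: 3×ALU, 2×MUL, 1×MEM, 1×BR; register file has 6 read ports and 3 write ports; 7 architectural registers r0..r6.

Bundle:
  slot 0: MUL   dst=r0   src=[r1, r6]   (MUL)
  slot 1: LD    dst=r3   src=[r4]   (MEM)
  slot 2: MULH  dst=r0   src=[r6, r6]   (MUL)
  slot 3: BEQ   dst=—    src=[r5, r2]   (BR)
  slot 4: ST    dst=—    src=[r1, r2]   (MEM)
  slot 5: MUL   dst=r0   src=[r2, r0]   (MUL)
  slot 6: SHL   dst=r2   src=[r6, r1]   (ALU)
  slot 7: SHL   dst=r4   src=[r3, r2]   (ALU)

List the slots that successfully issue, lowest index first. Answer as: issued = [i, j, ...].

  0. MUL→r0 ⇒ go  {3A/1Mu/1Ld/1B | 4r 2w}
  1. MEM→r3 ⇒ go  {3A/1Mu/0Ld/1B | 3r 1w}
  2. MUL→r0 ⇒ no(WAW)  {3A/1Mu/0Ld/1B | 3r 1w}
  3. BR ⇒ go  {3A/1Mu/0Ld/0B | 1r 1w}
  4. MEM ⇒ no(FU)  {3A/1Mu/0Ld/0B | 1r 1w}
  5. MUL→r0 ⇒ no(RD_PORT)  {3A/1Mu/0Ld/0B | 1r 1w}
  6. ALU→r2 ⇒ no(RD_PORT)  {3A/1Mu/0Ld/0B | 1r 1w}
  7. ALU→r4 ⇒ no(RD_PORT)  {3A/1Mu/0Ld/0B | 1r 1w}

issued = [0, 1, 3]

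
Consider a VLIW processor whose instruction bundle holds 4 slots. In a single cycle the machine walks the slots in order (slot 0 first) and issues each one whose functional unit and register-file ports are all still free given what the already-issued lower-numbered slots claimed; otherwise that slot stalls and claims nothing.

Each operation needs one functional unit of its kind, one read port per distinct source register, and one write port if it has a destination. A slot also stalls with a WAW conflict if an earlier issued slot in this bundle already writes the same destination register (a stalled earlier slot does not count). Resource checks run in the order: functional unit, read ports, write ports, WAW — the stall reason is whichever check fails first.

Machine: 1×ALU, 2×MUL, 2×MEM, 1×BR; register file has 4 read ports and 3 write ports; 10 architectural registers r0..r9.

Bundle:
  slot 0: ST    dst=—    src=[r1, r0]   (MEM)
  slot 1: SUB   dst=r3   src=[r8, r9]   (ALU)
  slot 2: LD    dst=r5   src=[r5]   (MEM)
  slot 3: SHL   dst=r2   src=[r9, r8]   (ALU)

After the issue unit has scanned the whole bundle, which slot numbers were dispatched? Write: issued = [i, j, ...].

issued = [0, 1]

slot 0 (MEM): ISSUE — free A1,Mu2,Ld1,B1 rp2 wp3
slot 1 (ALU): ISSUE — free A0,Mu2,Ld1,B1 rp0 wp2
slot 2 (MEM): stall RD_PORT — free A0,Mu2,Ld1,B1 rp0 wp2
slot 3 (ALU): stall FU — free A0,Mu2,Ld1,B1 rp0 wp2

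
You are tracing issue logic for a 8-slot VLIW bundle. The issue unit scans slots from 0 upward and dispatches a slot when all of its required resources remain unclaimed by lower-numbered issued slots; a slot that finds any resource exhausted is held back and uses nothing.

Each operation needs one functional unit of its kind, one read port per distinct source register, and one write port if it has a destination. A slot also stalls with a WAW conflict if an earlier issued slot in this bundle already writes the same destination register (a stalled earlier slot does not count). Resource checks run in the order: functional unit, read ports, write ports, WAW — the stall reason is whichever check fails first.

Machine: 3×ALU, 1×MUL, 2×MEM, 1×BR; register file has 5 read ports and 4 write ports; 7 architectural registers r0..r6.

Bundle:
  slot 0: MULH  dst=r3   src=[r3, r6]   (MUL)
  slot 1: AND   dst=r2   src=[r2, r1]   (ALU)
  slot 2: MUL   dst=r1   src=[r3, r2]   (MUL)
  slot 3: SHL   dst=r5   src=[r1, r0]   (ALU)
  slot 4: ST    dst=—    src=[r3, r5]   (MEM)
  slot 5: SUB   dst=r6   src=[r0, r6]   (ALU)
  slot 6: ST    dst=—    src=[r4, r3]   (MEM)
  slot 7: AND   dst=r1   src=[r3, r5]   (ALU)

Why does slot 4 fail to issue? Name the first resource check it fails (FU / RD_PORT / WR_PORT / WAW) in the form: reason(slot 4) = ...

reason(slot 4) = RD_PORT

[0] MUL needs rd=2 wr=1: ok; after: ALU=3 MUL=0 MEM=2 BR=1, R=3, W=3
[1] ALU needs rd=2 wr=1: ok; after: ALU=2 MUL=0 MEM=2 BR=1, R=1, W=2
[2] MUL needs rd=2 wr=1: FU; after: ALU=2 MUL=0 MEM=2 BR=1, R=1, W=2
[3] ALU needs rd=2 wr=1: RD_PORT; after: ALU=2 MUL=0 MEM=2 BR=1, R=1, W=2
[4] MEM needs rd=2 wr=0: RD_PORT; after: ALU=2 MUL=0 MEM=2 BR=1, R=1, W=2
[5] ALU needs rd=2 wr=1: RD_PORT; after: ALU=2 MUL=0 MEM=2 BR=1, R=1, W=2
[6] MEM needs rd=2 wr=0: RD_PORT; after: ALU=2 MUL=0 MEM=2 BR=1, R=1, W=2
[7] ALU needs rd=2 wr=1: RD_PORT; after: ALU=2 MUL=0 MEM=2 BR=1, R=1, W=2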